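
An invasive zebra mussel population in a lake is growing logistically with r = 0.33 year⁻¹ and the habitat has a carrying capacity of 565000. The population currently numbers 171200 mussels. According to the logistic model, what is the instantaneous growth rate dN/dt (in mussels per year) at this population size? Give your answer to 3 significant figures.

39400 mussels per year

dN/dt = rN(1 − N/K) = 0.33 × 171200 × (1 − 171200/565000).
1 − 171200/565000 = 0.69699; dN/dt = 0.33 × 171200 × 0.69699 = 39377.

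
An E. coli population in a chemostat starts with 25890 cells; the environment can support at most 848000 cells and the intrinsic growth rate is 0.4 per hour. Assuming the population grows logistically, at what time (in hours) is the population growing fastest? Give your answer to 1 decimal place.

Logistic growth is fastest at N = K/2 = 424000.
A = (K − N₀)/N₀ = 31.754. Set K/(1 + A·e^(−rt)) = K/2 → A·e^(−rt) = 1.
e^(−0.4t) = 1/31.754 = 0.0314921, so t = ln(31.754)/0.4 = 3.458/0.4 = 8.645.

8.6 hours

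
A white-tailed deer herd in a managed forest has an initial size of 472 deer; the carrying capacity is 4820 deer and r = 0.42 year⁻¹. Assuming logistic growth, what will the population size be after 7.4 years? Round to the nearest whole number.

3414 deer

A = (K − N₀)/N₀ = (4820 − 472)/472 = 9.2119.
N(t) = K/(1 + A·e^(−rt)) = 4820/(1 + 9.2119×e^(−0.42×7.4)).
e^(−3.108) = 0.04469; denominator = 1 + 9.2119×0.04469 = 1.4117.
N = 4820/1.4117 = 3414.37.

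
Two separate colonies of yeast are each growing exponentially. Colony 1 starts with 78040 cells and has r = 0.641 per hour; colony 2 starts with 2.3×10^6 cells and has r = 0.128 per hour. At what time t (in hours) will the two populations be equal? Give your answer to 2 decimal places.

Set 78040·e^(0.641t) = 2.3×10^6·e^(0.128t).
e^((0.641 − 0.128)t) = 2.3×10^6/78040 → e^(0.513·t) = 29.472.
0.513·t = ln(29.472) = 3.3834, so t = 3.3834/0.513 = 6.5954.

6.60 hours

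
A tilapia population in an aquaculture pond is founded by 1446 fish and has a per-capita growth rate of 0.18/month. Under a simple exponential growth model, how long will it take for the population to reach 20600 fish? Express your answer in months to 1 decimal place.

14.8 months

Set N₀·e^(rt) = 20600: e^(0.18·t) = 20600/1446 = 14.246.
0.18·t = ln(14.246) = 2.6565, so t = 2.6565/0.18 = 14.758.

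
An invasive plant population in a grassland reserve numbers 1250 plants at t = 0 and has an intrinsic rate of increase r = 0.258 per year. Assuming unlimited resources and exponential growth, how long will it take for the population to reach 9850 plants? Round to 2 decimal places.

Set N₀·e^(rt) = 9850: e^(0.258·t) = 9850/1250 = 7.88.
0.258·t = ln(7.88) = 2.0643, so t = 2.0643/0.258 = 8.0013.

8.00 years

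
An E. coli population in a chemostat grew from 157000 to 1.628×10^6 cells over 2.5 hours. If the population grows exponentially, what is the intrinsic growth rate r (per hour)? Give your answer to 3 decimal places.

From N(t) = N₀·e^(rt): e^(r·2.5) = 1.628×10^6/157000 = 10.369.
r·2.5 = ln(10.369) = 2.3389, so r = 2.3389/2.5 = 0.93554.

0.936 per hour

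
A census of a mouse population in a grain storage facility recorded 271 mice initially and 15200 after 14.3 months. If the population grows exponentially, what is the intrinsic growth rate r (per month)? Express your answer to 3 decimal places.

From N(t) = N₀·e^(rt): e^(r·14.3) = 15200/271 = 56.089.
r·14.3 = ln(56.089) = 4.0269, so r = 4.0269/14.3 = 0.2816.

0.282 per month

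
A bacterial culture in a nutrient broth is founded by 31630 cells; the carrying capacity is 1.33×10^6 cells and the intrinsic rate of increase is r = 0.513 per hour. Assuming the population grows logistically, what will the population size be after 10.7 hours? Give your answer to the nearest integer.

1137146 cells

A = (K − N₀)/N₀ = (1.33×10^6 − 31630)/31630 = 41.049.
N(t) = K/(1 + A·e^(−rt)) = 1.33×10^6/(1 + 41.049×e^(−0.513×10.7)).
e^(−5.489) = 0.0041316; denominator = 1 + 41.049×0.0041316 = 1.1696.
N = 1.33×10^6/1.1696 = 1.137146×10^6.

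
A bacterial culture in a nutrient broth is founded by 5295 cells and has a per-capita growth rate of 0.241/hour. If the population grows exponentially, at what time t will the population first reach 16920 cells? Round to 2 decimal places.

4.82 hours

Set N₀·e^(rt) = 16920: e^(0.241·t) = 16920/5295 = 3.1955.
0.241·t = ln(3.1955) = 1.1617, so t = 1.1617/0.241 = 4.8205.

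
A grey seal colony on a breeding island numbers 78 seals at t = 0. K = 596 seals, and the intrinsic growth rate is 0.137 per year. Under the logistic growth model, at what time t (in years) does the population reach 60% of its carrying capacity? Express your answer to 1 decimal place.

A = (K − N₀)/N₀ = (596 − 78)/78 = 6.641.
Solve 596/(1 + 6.641·e^(−0.137t)) = 357.6: 1 + 6.641·e^(−0.137t) = 1.6667, so e^(−0.137t) = 0.100386.
−0.137·t = ln(0.100386) = -2.2987, so t = 2.2987/0.137 = 16.779.

16.8 years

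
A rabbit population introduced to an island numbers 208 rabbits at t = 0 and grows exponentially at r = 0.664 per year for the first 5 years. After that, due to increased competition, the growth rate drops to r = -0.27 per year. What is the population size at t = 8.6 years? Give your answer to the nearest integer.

2177 rabbits

Phase 1: N(5) = 208·e^(0.664×5) = 208·e^3.32 = 5753.35.
Phase 2 runs for 8.6 − 5 = 3.6 years at r = -0.27.
N(8.6) = 5753.35·e^(-0.27×3.6) = 5753.35·e^-0.972 = 2176.64.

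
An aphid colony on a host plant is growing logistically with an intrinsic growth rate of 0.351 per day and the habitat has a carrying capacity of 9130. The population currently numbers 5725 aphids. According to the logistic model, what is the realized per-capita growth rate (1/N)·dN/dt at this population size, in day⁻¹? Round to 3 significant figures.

0.131 per day

(1/N)·dN/dt = r(1 − N/K) = 0.351 × (1 − 5725/9130).
= 0.351 × 0.37295 = 0.1309.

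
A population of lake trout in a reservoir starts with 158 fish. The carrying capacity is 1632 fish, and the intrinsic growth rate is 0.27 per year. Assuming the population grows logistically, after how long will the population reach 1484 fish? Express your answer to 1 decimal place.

A = (K − N₀)/N₀ = (1632 − 158)/158 = 9.3291.
Solve 1632/(1 + 9.3291·e^(−0.27t)) = 1484: 1 + 9.3291·e^(−0.27t) = 1.0997, so e^(−0.27t) = 0.0106902.
−0.27·t = ln(0.0106902) = -4.5384, so t = 4.5384/0.27 = 16.809.

16.8 years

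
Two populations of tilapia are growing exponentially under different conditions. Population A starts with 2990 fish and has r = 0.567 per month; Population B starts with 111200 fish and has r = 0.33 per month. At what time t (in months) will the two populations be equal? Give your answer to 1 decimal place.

Set 2990·e^(0.567t) = 111200·e^(0.33t).
e^((0.567 − 0.33)t) = 111200/2990 → e^(0.237·t) = 37.191.
0.237·t = ln(37.191) = 3.6161, so t = 3.6161/0.237 = 15.258.

15.3 months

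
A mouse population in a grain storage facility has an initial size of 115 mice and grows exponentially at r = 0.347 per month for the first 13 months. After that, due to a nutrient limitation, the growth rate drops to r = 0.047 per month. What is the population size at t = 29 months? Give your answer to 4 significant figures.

22200 mice

Phase 1: N(13) = 115·e^(0.347×13) = 115·e^4.511 = 10466.5.
Phase 2 runs for 29 − 13 = 16 months at r = 0.047.
N(29) = 10466.5·e^(0.047×16) = 10466.5·e^0.752 = 22201.9.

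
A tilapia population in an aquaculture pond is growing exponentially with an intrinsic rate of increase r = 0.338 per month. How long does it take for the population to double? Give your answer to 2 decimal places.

Doubling time t_d = ln(2)/r = 0.6931/0.338 = 2.0507.

2.05 months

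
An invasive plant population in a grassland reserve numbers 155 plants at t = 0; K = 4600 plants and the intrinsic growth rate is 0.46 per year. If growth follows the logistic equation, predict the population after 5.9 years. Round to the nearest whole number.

A = (K − N₀)/N₀ = (4600 − 155)/155 = 28.677.
N(t) = K/(1 + A·e^(−rt)) = 4600/(1 + 28.677×e^(−0.46×5.9)).
e^(−2.714) = 0.066271; denominator = 1 + 28.677×0.066271 = 2.9005.
N = 4600/2.9005 = 1585.94.

1586 plants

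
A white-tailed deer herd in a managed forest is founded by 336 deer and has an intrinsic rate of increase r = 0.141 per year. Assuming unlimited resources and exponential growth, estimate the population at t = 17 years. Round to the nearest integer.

N(t) = N₀·e^(rt) = 336 × e^(0.141×17) = 336 × e^2.397.
e^2.397 ≈ 10.99, so N ≈ 336 × 10.99 = 3692.69.

3693 deer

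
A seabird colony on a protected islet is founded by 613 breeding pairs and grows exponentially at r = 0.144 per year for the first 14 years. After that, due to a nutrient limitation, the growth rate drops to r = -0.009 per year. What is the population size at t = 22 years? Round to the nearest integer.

4283 breeding pairs

Phase 1: N(14) = 613·e^(0.144×14) = 613·e^2.016 = 4602.55.
Phase 2 runs for 22 − 14 = 8 years at r = -0.009.
N(22) = 4602.55·e^(-0.009×8) = 4602.55·e^-0.072 = 4282.81.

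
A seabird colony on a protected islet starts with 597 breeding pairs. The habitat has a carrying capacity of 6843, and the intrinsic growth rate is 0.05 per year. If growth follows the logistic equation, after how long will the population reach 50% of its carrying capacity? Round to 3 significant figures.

47.0 years

A = (K − N₀)/N₀ = (6843 − 597)/597 = 10.462.
Solve 6843/(1 + 10.462·e^(−0.05t)) = 3421.5: 1 + 10.462·e^(−0.05t) = 2, so e^(−0.05t) = 0.0955812.
−0.05·t = ln(0.0955812) = -2.3478, so t = 2.3478/0.05 = 46.956.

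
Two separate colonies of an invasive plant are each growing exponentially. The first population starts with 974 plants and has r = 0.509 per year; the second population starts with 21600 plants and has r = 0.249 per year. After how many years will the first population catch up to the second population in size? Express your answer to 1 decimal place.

Set 974·e^(0.509t) = 21600·e^(0.249t).
e^((0.509 − 0.249)t) = 21600/974 → e^(0.26·t) = 22.177.
0.26·t = ln(22.177) = 3.099, so t = 3.099/0.26 = 11.919.

11.9 years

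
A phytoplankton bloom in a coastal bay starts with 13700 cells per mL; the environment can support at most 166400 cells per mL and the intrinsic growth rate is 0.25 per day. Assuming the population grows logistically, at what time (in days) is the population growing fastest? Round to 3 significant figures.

9.64 days

Logistic growth is fastest at N = K/2 = 83200.
A = (K − N₀)/N₀ = 11.146. Set K/(1 + A·e^(−rt)) = K/2 → A·e^(−rt) = 1.
e^(−0.25t) = 1/11.146 = 0.0897184, so t = ln(11.146)/0.25 = 2.4111/0.25 = 9.6443.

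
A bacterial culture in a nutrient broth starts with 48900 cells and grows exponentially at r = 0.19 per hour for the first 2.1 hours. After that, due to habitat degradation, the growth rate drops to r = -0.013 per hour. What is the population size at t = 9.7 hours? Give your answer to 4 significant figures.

Phase 1: N(2.1) = 48900·e^(0.19×2.1) = 48900·e^0.399 = 72877.3.
Phase 2 runs for 9.7 − 2.1 = 7.6 hours at r = -0.013.
N(9.7) = 72877.3·e^(-0.013×7.6) = 72877.3·e^-0.0988 = 66021.3.

66020 cells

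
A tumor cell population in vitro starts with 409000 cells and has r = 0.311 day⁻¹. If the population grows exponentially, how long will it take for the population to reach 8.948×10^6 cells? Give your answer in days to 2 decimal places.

9.92 days

Set N₀·e^(rt) = 8.948×10^6: e^(0.311·t) = 8.948×10^6/409000 = 21.878.
0.311·t = ln(21.878) = 3.0855, so t = 3.0855/0.311 = 9.9211.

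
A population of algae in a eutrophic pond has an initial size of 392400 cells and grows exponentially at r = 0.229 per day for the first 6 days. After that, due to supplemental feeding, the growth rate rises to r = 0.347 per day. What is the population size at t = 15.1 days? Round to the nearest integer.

36460389 cells

Phase 1: N(6) = 392400·e^(0.229×6) = 392400·e^1.374 = 1.550421×10^6.
Phase 2 runs for 15.1 − 6 = 9.1 days at r = 0.347.
N(15.1) = 1.550421×10^6·e^(0.347×9.1) = 1.550421×10^6·e^3.158 = 3.646039×10^7.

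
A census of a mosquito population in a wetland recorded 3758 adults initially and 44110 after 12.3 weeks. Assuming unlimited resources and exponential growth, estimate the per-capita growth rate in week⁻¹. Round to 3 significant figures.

0.200 per week

From N(t) = N₀·e^(rt): e^(r·12.3) = 44110/3758 = 11.738.
r·12.3 = ln(11.738) = 2.4628, so r = 2.4628/12.3 = 0.20023.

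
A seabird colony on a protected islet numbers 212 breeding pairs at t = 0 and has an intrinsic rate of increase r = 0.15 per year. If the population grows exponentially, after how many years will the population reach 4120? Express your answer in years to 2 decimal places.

Set N₀·e^(rt) = 4120: e^(0.15·t) = 4120/212 = 19.434.
0.15·t = ln(19.434) = 2.967, so t = 2.967/0.15 = 19.78.

19.78 years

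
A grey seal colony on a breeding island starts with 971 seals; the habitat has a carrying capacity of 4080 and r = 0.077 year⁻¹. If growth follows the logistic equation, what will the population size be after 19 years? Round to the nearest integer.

A = (K − N₀)/N₀ = (4080 − 971)/971 = 3.2019.
N(t) = K/(1 + A·e^(−rt)) = 4080/(1 + 3.2019×e^(−0.077×19)).
e^(−1.463) = 0.23154; denominator = 1 + 3.2019×0.23154 = 1.7414.
N = 4080/1.7414 = 2343.

2343 seals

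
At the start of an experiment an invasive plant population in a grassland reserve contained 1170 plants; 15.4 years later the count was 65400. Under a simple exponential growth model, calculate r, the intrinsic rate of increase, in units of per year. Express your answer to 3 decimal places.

From N(t) = N₀·e^(rt): e^(r·15.4) = 65400/1170 = 55.897.
r·15.4 = ln(55.897) = 4.0235, so r = 4.0235/15.4 = 0.26127.

0.261 per year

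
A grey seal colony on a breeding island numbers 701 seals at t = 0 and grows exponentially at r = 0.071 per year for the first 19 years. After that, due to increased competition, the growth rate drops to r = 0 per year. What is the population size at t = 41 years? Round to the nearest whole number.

2701 seals

Phase 1: N(19) = 701·e^(0.071×19) = 701·e^1.349 = 2701.35.
Phase 2 runs for 41 − 19 = 22 years at r = 0.
N(41) = 2701.35·e^(0×22) = 2701.35·e^0 = 2701.35.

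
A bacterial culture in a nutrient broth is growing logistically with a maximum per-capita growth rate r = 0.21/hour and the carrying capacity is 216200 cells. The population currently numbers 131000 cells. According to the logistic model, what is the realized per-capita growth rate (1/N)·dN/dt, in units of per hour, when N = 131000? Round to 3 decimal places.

0.083 per hour

(1/N)·dN/dt = r(1 − N/K) = 0.21 × (1 − 131000/216200).
= 0.21 × 0.39408 = 0.082757.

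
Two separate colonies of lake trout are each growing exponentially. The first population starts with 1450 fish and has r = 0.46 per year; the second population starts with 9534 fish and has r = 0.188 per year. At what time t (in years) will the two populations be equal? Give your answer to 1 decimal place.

6.9 years

Set 1450·e^(0.46t) = 9534·e^(0.188t).
e^((0.46 − 0.188)t) = 9534/1450 → e^(0.272·t) = 6.5752.
0.272·t = ln(6.5752) = 1.8833, so t = 1.8833/0.272 = 6.9239.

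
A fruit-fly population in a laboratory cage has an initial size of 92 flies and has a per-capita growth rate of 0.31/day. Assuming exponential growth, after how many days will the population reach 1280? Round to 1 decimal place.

8.5 days

Set N₀·e^(rt) = 1280: e^(0.31·t) = 1280/92 = 13.913.
0.31·t = ln(13.913) = 2.6328, so t = 2.6328/0.31 = 8.493.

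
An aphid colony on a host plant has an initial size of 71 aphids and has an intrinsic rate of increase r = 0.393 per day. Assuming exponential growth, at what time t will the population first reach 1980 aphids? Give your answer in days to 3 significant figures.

Set N₀·e^(rt) = 1980: e^(0.393·t) = 1980/71 = 27.887.
0.393·t = ln(27.887) = 3.3282, so t = 3.3282/0.393 = 8.4686.

8.47 days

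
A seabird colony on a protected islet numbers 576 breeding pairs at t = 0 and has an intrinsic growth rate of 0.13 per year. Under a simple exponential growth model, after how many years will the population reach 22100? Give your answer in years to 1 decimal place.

Set N₀·e^(rt) = 22100: e^(0.13·t) = 22100/576 = 38.368.
0.13·t = ln(38.368) = 3.6472, so t = 3.6472/0.13 = 28.056.

28.1 years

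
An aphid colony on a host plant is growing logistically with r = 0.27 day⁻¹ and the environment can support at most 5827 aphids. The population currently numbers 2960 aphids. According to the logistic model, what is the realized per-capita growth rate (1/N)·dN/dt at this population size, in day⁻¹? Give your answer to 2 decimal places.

(1/N)·dN/dt = r(1 − N/K) = 0.27 × (1 − 2960/5827).
= 0.27 × 0.49202 = 0.13285.

0.13 per day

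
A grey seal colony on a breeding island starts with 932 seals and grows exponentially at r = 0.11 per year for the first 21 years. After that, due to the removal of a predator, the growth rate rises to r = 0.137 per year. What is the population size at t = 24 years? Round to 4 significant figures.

14160 seals

Phase 1: N(21) = 932·e^(0.11×21) = 932·e^2.31 = 9389.36.
Phase 2 runs for 24 − 21 = 3 years at r = 0.137.
N(24) = 9389.36·e^(0.137×3) = 9389.36·e^0.411 = 14162.2.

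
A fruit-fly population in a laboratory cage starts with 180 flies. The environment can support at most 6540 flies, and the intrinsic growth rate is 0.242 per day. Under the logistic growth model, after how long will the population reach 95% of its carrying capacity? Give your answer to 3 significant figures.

26.9 days

A = (K − N₀)/N₀ = (6540 − 180)/180 = 35.333.
Solve 6540/(1 + 35.333·e^(−0.242t)) = 6213: 1 + 35.333·e^(−0.242t) = 1.0526, so e^(−0.242t) = 0.00148957.
−0.242·t = ln(0.00148957) = -6.5093, so t = 6.5093/0.242 = 26.898.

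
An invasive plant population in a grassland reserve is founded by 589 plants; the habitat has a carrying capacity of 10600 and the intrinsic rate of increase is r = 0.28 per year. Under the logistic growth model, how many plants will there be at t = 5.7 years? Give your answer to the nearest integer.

A = (K − N₀)/N₀ = (10600 − 589)/589 = 16.997.
N(t) = K/(1 + A·e^(−rt)) = 10600/(1 + 16.997×e^(−0.28×5.7)).
e^(−1.596) = 0.20271; denominator = 1 + 16.997×0.20271 = 4.4453.
N = 10600/4.4453 = 2384.54.

2385 plants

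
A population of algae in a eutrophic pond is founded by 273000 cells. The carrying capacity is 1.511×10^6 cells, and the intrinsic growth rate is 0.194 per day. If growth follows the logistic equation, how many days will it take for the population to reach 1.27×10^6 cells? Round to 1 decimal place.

16.4 days

A = (K − N₀)/N₀ = (1.511×10^6 − 273000)/273000 = 4.5348.
Solve 1.511×10^6/(1 + 4.5348·e^(−0.194t)) = 1.27×10^6: 1 + 4.5348·e^(−0.194t) = 1.1898, so e^(−0.194t) = 0.0418461.
−0.194·t = ln(0.0418461) = -3.1738, so t = 3.1738/0.194 = 16.36.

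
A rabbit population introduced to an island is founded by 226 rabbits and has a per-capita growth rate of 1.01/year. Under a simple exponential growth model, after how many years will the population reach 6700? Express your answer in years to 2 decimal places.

Set N₀·e^(rt) = 6700: e^(1.01·t) = 6700/226 = 29.646.
1.01·t = ln(29.646) = 3.3893, so t = 3.3893/1.01 = 3.3558.

3.36 years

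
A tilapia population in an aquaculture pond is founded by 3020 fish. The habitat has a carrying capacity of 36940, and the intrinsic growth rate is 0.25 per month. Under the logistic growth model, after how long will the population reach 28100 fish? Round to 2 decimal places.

A = (K − N₀)/N₀ = (36940 − 3020)/3020 = 11.232.
Solve 36940/(1 + 11.232·e^(−0.25t)) = 28100: 1 + 11.232·e^(−0.25t) = 1.3146, so e^(−0.25t) = 0.028009.
−0.25·t = ln(0.028009) = -3.5752, so t = 3.5752/0.25 = 14.301.

14.30 months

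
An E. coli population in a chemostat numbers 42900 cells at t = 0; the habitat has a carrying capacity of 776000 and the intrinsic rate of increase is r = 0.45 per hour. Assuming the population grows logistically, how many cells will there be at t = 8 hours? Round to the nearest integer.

A = (K − N₀)/N₀ = (776000 − 42900)/42900 = 17.089.
N(t) = K/(1 + A·e^(−rt)) = 776000/(1 + 17.089×e^(−0.45×8)).
e^(−3.6) = 0.027324; denominator = 1 + 17.089×0.027324 = 1.4669.
N = 776000/1.4669 = 528998.

528998 cells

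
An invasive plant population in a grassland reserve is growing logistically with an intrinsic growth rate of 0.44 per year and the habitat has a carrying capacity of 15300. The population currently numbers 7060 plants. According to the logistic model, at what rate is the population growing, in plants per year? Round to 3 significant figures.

dN/dt = rN(1 − N/K) = 0.44 × 7060 × (1 − 7060/15300).
1 − 7060/15300 = 0.53856; dN/dt = 0.44 × 7060 × 0.53856 = 1673.

1670 plants per year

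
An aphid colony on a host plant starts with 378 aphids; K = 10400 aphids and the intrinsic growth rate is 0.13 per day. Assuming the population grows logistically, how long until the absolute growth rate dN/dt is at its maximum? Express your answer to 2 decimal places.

25.21 days

Logistic growth is fastest at N = K/2 = 5200.
A = (K − N₀)/N₀ = 26.513. Set K/(1 + A·e^(−rt)) = K/2 → A·e^(−rt) = 1.
e^(−0.13t) = 1/26.513 = 0.037717, so t = ln(26.513)/0.13 = 3.2776/0.13 = 25.213.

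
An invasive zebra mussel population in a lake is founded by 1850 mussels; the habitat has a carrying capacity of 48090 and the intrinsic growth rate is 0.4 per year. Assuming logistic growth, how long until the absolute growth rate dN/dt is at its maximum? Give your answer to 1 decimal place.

8.0 years

Logistic growth is fastest at N = K/2 = 24045.
A = (K − N₀)/N₀ = 24.995. Set K/(1 + A·e^(−rt)) = K/2 → A·e^(−rt) = 1.
e^(−0.4t) = 1/24.995 = 0.0400087, so t = ln(24.995)/0.4 = 3.2187/0.4 = 8.0466.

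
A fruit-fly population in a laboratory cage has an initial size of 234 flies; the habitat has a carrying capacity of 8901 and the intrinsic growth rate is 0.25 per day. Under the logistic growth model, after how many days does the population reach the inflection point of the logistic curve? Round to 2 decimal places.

14.45 days

Logistic growth is fastest at N = K/2 = 4450.5.
A = (K − N₀)/N₀ = 37.038. Set K/(1 + A·e^(−rt)) = K/2 → A·e^(−rt) = 1.
e^(−0.25t) = 1/37.038 = 0.026999, so t = ln(37.038)/0.25 = 3.612/0.25 = 14.448.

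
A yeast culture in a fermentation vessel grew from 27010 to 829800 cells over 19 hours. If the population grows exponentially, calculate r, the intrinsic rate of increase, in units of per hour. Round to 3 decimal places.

0.180 per hour

From N(t) = N₀·e^(rt): e^(r·19) = 829800/27010 = 30.722.
r·19 = ln(30.722) = 3.425, so r = 3.425/19 = 0.18026.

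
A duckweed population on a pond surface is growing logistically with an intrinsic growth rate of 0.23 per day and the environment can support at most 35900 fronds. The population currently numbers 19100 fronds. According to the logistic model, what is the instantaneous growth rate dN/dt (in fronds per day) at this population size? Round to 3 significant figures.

2060 fronds per day

dN/dt = rN(1 − N/K) = 0.23 × 19100 × (1 − 19100/35900).
1 − 19100/35900 = 0.46797; dN/dt = 0.23 × 19100 × 0.46797 = 2055.8.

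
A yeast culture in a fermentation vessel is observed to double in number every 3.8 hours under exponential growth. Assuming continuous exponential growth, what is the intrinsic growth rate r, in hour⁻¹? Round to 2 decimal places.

0.18 per hour

r = ln(2)/t_d = 0.6931/3.8 = 0.18241.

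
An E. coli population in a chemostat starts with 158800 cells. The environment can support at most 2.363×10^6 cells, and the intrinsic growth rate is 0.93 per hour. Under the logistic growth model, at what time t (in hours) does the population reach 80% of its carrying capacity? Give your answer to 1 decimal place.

4.3 hours

A = (K − N₀)/N₀ = (2.363×10^6 − 158800)/158800 = 13.88.
Solve 2.363×10^6/(1 + 13.88·e^(−0.93t)) = 1.8904×10^6: 1 + 13.88·e^(−0.93t) = 1.25, so e^(−0.93t) = 0.0180111.
−0.93·t = ln(0.0180111) = -4.0168, so t = 4.0168/0.93 = 4.3191.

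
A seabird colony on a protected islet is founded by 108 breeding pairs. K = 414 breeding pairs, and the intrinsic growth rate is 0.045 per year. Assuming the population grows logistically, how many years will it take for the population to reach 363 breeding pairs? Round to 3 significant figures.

A = (K − N₀)/N₀ = (414 − 108)/108 = 2.8333.
Solve 414/(1 + 2.8333·e^(−0.045t)) = 363: 1 + 2.8333·e^(−0.045t) = 1.1405, so e^(−0.045t) = 0.0495868.
−0.045·t = ln(0.0495868) = -3.004, so t = 3.004/0.045 = 66.756.

66.8 years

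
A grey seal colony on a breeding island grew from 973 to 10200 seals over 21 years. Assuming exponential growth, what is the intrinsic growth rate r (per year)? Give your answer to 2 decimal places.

From N(t) = N₀·e^(rt): e^(r·21) = 10200/973 = 10.483.
r·21 = ln(10.483) = 2.3498, so r = 2.3498/21 = 0.11189.

0.11 per year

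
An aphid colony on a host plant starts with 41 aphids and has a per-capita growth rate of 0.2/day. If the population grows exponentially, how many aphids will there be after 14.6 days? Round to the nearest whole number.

760 aphids

N(t) = N₀·e^(rt) = 41 × e^(0.2×14.6) = 41 × e^2.92.
e^2.92 ≈ 18.541, so N ≈ 41 × 18.541 = 760.193.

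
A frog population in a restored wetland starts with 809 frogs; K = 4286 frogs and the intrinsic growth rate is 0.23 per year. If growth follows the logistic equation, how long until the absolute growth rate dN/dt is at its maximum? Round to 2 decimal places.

6.34 years

Logistic growth is fastest at N = K/2 = 2143.
A = (K − N₀)/N₀ = 4.2979. Set K/(1 + A·e^(−rt)) = K/2 → A·e^(−rt) = 1.
e^(−0.23t) = 1/4.2979 = 0.232672, so t = ln(4.2979)/0.23 = 1.4581/0.23 = 6.3397.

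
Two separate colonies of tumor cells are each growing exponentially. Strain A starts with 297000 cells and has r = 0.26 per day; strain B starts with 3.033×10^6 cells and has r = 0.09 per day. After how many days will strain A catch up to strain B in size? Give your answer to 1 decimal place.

Set 297000·e^(0.26t) = 3.033×10^6·e^(0.09t).
e^((0.26 − 0.09)t) = 3.033×10^6/297000 → e^(0.17·t) = 10.212.
0.17·t = ln(10.212) = 2.3236, so t = 2.3236/0.17 = 13.668.

13.7 days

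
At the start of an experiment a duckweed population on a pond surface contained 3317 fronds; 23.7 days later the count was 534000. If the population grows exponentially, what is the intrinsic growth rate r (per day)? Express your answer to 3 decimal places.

0.214 per day

From N(t) = N₀·e^(rt): e^(r·23.7) = 534000/3317 = 160.99.
r·23.7 = ln(160.99) = 5.0813, so r = 5.0813/23.7 = 0.2144.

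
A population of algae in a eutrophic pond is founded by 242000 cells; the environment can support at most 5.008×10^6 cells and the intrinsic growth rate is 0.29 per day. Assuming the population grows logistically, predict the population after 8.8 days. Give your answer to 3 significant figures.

1980000 cells

A = (K − N₀)/N₀ = (5.008×10^6 − 242000)/242000 = 19.694.
N(t) = K/(1 + A·e^(−rt)) = 5.008×10^6/(1 + 19.694×e^(−0.29×8.8)).
e^(−2.552) = 0.077926; denominator = 1 + 19.694×0.077926 = 2.5347.
N = 5.008×10^6/2.5347 = 1.975788×10^6.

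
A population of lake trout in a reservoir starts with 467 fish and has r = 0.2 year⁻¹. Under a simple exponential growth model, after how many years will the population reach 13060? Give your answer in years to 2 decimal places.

16.65 years

Set N₀·e^(rt) = 13060: e^(0.2·t) = 13060/467 = 27.966.
0.2·t = ln(27.966) = 3.331, so t = 3.331/0.2 = 16.655.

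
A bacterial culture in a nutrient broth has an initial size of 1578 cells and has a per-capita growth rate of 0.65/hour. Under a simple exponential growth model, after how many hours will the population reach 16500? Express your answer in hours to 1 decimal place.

Set N₀·e^(rt) = 16500: e^(0.65·t) = 16500/1578 = 10.456.
0.65·t = ln(10.456) = 2.3472, so t = 2.3472/0.65 = 3.6111.

3.6 hours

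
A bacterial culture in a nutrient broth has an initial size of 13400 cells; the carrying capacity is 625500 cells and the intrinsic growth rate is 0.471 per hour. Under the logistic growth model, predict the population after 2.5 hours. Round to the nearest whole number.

A = (K − N₀)/N₀ = (625500 − 13400)/13400 = 45.679.
N(t) = K/(1 + A·e^(−rt)) = 625500/(1 + 45.679×e^(−0.471×2.5)).
e^(−1.177) = 0.30805; denominator = 1 + 45.679×0.30805 = 15.071.
N = 625500/15.071 = 41502.6.

41503 cells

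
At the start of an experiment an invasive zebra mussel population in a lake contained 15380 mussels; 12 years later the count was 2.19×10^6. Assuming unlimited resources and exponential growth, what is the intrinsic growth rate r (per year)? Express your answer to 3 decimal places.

From N(t) = N₀·e^(rt): e^(r·12) = 2.19×10^6/15380 = 142.39.
r·12 = ln(142.39) = 4.9586, so r = 4.9586/12 = 0.41322.

0.413 per year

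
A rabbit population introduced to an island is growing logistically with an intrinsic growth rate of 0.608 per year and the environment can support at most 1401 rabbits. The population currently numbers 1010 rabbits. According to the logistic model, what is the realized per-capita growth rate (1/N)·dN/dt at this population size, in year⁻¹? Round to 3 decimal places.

0.170 per year

(1/N)·dN/dt = r(1 − N/K) = 0.608 × (1 − 1010/1401).
= 0.608 × 0.27909 = 0.16968.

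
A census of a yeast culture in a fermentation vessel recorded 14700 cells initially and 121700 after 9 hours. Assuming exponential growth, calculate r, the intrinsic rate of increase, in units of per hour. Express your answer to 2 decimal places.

From N(t) = N₀·e^(rt): e^(r·9) = 121700/14700 = 8.2789.
r·9 = ln(8.2789) = 2.1137, so r = 2.1137/9 = 0.23486.

0.23 per hour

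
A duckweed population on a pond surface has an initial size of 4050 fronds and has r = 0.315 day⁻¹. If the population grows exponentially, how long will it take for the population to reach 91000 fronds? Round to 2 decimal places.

Set N₀·e^(rt) = 91000: e^(0.315·t) = 91000/4050 = 22.469.
0.315·t = ln(22.469) = 3.1121, so t = 3.1121/0.315 = 9.8798.

9.88 days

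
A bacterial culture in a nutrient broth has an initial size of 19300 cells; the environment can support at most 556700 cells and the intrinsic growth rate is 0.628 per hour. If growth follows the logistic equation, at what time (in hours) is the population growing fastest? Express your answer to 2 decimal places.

Logistic growth is fastest at N = K/2 = 278350.
A = (K − N₀)/N₀ = 27.845. Set K/(1 + A·e^(−rt)) = K/2 → A·e^(−rt) = 1.
e^(−0.628t) = 1/27.845 = 0.0359137, so t = ln(27.845)/0.628 = 3.3266/0.628 = 5.2972.

5.30 hours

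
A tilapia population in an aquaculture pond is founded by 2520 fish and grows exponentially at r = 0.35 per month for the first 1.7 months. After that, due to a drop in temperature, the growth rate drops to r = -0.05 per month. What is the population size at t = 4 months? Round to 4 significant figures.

4073 fish

Phase 1: N(1.7) = 2520·e^(0.35×1.7) = 2520·e^0.595 = 4568.84.
Phase 2 runs for 4 − 1.7 = 2.3 months at r = -0.05.
N(4) = 4568.84·e^(-0.05×2.3) = 4568.84·e^-0.115 = 4072.51.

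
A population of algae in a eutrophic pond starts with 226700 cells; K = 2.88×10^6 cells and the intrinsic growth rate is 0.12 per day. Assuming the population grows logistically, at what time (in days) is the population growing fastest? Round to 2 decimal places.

Logistic growth is fastest at N = K/2 = 1.44×10^6.
A = (K − N₀)/N₀ = 11.704. Set K/(1 + A·e^(−rt)) = K/2 → A·e^(−rt) = 1.
e^(−0.12t) = 1/11.704 = 0.0854408, so t = ln(11.704)/0.12 = 2.4599/0.12 = 20.499.

20.50 days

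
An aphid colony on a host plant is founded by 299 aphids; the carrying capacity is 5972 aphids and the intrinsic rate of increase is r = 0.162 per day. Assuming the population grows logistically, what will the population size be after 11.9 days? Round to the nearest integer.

1588 aphids

A = (K − N₀)/N₀ = (5972 − 299)/299 = 18.973.
N(t) = K/(1 + A·e^(−rt)) = 5972/(1 + 18.973×e^(−0.162×11.9)).
e^(−1.928) = 0.14547; denominator = 1 + 18.973×0.14547 = 3.76.
N = 5972/3.76 = 1588.3.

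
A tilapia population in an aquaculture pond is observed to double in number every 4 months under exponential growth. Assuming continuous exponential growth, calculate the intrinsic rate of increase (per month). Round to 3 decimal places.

0.173 per month

r = ln(2)/t_d = 0.6931/4 = 0.17329.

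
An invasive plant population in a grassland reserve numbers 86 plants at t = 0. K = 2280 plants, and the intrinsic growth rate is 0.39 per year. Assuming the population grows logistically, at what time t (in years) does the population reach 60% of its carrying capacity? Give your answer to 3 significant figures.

9.35 years

A = (K − N₀)/N₀ = (2280 − 86)/86 = 25.512.
Solve 2280/(1 + 25.512·e^(−0.39t)) = 1368: 1 + 25.512·e^(−0.39t) = 1.6667, so e^(−0.39t) = 0.0261319.
−0.39·t = ln(0.0261319) = -3.6446, so t = 3.6446/0.39 = 9.3451.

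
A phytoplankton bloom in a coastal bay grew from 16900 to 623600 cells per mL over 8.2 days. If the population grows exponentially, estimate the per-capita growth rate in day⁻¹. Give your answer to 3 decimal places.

0.440 per day

From N(t) = N₀·e^(rt): e^(r·8.2) = 623600/16900 = 36.899.
r·8.2 = ln(36.899) = 3.6082, so r = 3.6082/8.2 = 0.44002.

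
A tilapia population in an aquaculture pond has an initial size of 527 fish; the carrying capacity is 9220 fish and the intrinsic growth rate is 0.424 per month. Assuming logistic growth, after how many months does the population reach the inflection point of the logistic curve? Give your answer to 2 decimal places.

6.61 months

Logistic growth is fastest at N = K/2 = 4610.
A = (K − N₀)/N₀ = 16.495. Set K/(1 + A·e^(−rt)) = K/2 → A·e^(−rt) = 1.
e^(−0.424t) = 1/16.495 = 0.0606235, so t = ln(16.495)/0.424 = 2.8031/0.424 = 6.611.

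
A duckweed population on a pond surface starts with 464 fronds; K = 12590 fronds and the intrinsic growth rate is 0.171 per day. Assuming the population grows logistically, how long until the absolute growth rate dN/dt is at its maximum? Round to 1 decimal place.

19.1 days

Logistic growth is fastest at N = K/2 = 6295.
A = (K − N₀)/N₀ = 26.134. Set K/(1 + A·e^(−rt)) = K/2 → A·e^(−rt) = 1.
e^(−0.171t) = 1/26.134 = 0.0382649, so t = ln(26.134)/0.171 = 3.2632/0.171 = 19.083.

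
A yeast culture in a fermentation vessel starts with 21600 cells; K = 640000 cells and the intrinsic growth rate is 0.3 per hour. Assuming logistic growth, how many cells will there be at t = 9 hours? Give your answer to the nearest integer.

A = (K − N₀)/N₀ = (640000 − 21600)/21600 = 28.63.
N(t) = K/(1 + A·e^(−rt)) = 640000/(1 + 28.63×e^(−0.3×9)).
e^(−2.7) = 0.067206; denominator = 1 + 28.63×0.067206 = 2.9241.
N = 640000/2.9241 = 218873.

218873 cells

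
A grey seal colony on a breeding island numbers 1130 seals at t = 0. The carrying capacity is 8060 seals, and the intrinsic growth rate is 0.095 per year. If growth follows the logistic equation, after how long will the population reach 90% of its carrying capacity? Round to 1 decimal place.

42.2 years

A = (K − N₀)/N₀ = (8060 − 1130)/1130 = 6.1327.
Solve 8060/(1 + 6.1327·e^(−0.095t)) = 7254: 1 + 6.1327·e^(−0.095t) = 1.1111, so e^(−0.095t) = 0.0181177.
−0.095·t = ln(0.0181177) = -4.0109, so t = 4.0109/0.095 = 42.22.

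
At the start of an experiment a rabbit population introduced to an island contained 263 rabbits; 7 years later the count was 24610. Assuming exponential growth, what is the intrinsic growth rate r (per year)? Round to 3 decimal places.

0.648 per year

From N(t) = N₀·e^(rt): e^(r·7) = 24610/263 = 93.574.
r·7 = ln(93.574) = 4.5388, so r = 4.5388/7 = 0.64839.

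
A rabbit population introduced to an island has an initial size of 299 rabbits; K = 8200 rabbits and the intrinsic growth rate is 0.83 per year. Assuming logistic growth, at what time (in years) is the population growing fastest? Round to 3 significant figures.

Logistic growth is fastest at N = K/2 = 4100.
A = (K − N₀)/N₀ = 26.425. Set K/(1 + A·e^(−rt)) = K/2 → A·e^(−rt) = 1.
e^(−0.83t) = 1/26.425 = 0.0378433, so t = ln(26.425)/0.83 = 3.2743/0.83 = 3.9449.

3.94 years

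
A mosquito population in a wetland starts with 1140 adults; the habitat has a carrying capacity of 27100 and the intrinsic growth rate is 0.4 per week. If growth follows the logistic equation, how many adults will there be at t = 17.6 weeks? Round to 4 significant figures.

26570 adults

A = (K − N₀)/N₀ = (27100 − 1140)/1140 = 22.772.
N(t) = K/(1 + A·e^(−rt)) = 27100/(1 + 22.772×e^(−0.4×17.6)).
e^(−7.04) = 0.00087613; denominator = 1 + 22.772×0.00087613 = 1.02.
N = 27100/1.02 = 26569.9.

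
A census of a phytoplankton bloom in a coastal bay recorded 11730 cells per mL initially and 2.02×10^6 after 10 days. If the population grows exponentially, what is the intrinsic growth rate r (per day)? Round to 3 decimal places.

0.515 per day

From N(t) = N₀·e^(rt): e^(r·10) = 2.02×10^6/11730 = 172.21.
r·10 = ln(172.21) = 5.1487, so r = 5.1487/10 = 0.51487.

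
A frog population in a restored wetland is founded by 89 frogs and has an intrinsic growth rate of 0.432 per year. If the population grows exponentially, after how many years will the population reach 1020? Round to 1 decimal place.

5.6 years

Set N₀·e^(rt) = 1020: e^(0.432·t) = 1020/89 = 11.461.
0.432·t = ln(11.461) = 2.4389, so t = 2.4389/0.432 = 5.6457.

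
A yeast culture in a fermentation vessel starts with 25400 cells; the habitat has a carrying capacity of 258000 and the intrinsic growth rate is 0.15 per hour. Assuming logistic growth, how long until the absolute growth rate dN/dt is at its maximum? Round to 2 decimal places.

Logistic growth is fastest at N = K/2 = 129000.
A = (K − N₀)/N₀ = 9.1575. Set K/(1 + A·e^(−rt)) = K/2 → A·e^(−rt) = 1.
e^(−0.15t) = 1/9.1575 = 0.1092, so t = ln(9.1575)/0.15 = 2.2146/0.15 = 14.764.

14.76 hours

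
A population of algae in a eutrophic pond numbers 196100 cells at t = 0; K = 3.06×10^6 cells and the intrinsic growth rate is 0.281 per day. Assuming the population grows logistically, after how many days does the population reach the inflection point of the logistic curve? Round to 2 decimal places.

Logistic growth is fastest at N = K/2 = 1.53×10^6.
A = (K − N₀)/N₀ = 14.604. Set K/(1 + A·e^(−rt)) = K/2 → A·e^(−rt) = 1.
e^(−0.281t) = 1/14.604 = 0.0684731, so t = ln(14.604)/0.281 = 2.6813/0.281 = 9.542.

9.54 days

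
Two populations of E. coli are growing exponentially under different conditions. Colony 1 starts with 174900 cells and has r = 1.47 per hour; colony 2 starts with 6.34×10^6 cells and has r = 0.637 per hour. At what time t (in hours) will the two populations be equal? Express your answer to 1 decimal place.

Set 174900·e^(1.47t) = 6.34×10^6·e^(0.637t).
e^((1.47 − 0.637)t) = 6.34×10^6/174900 → e^(0.833·t) = 36.249.
0.833·t = ln(36.249) = 3.5904, so t = 3.5904/0.833 = 4.3102.

4.3 hours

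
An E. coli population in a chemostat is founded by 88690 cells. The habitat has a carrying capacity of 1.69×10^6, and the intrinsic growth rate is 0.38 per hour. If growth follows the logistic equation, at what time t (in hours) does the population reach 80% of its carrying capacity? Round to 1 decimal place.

11.3 hours

A = (K − N₀)/N₀ = (1.69×10^6 − 88690)/88690 = 18.055.
Solve 1.69×10^6/(1 + 18.055·e^(−0.38t)) = 1.352×10^6: 1 + 18.055·e^(−0.38t) = 1.25, so e^(−0.38t) = 0.0138465.
−0.38·t = ln(0.0138465) = -4.2797, so t = 4.2797/0.38 = 11.262.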